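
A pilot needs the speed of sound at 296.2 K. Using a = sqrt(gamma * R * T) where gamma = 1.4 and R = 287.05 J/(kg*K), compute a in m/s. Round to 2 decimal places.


Step 1: gamma * R * T = 1.4 * 287.05 * 296.2 = 119033.894
Step 2: a = sqrt(119033.894) = 345.01 m/s

345.01


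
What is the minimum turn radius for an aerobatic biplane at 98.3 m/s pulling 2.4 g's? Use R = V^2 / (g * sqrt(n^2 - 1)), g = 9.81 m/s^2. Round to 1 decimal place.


Step 1: V^2 = 98.3^2 = 9662.89
Step 2: n^2 - 1 = 2.4^2 - 1 = 4.76
Step 3: sqrt(4.76) = 2.181742
Step 4: R = 9662.89 / (9.81 * 2.181742) = 451.5 m

451.5


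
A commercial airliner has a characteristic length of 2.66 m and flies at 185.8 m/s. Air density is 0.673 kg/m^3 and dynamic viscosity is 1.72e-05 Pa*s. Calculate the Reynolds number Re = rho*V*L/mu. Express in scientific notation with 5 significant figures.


Step 1: Numerator = rho * V * L = 0.673 * 185.8 * 2.66 = 332.615444
Step 2: Re = 332.615444 / 1.72e-05
Step 3: Re = 1.9338e+07

1.9338e+07


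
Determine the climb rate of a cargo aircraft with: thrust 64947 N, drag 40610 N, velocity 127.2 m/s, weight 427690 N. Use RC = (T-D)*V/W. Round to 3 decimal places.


Step 1: Excess thrust = T - D = 64947 - 40610 = 24337 N
Step 2: Excess power = 24337 * 127.2 = 3095666.4 W
Step 3: RC = 3095666.4 / 427690 = 7.238 m/s

7.238


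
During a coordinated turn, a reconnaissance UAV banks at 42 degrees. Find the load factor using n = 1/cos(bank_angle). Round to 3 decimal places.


Step 1: Convert 42 degrees to radians = 0.733038
Step 2: cos(42 deg) = 0.743145
Step 3: n = 1 / 0.743145 = 1.346

1.346


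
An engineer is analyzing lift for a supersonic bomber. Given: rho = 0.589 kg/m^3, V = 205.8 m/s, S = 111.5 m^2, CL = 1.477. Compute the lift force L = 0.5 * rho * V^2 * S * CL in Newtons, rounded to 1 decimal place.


Step 1: Calculate dynamic pressure q = 0.5 * 0.589 * 205.8^2 = 0.5 * 0.589 * 42353.64 = 12473.147 Pa
Step 2: Multiply by wing area and lift coefficient: L = 12473.147 * 111.5 * 1.477
Step 3: L = 1390755.8883 * 1.477 = 2054146.4 N

2054146.4


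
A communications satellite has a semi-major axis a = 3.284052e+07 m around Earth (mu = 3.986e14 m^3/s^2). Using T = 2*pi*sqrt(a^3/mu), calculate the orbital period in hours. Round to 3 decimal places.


Step 1: a^3 / mu = 3.541849e+22 / 3.986e14 = 8.885723e+07
Step 2: sqrt(8.885723e+07) = 9426.4114 s
Step 3: T = 2*pi * 9426.4114 = 59227.89 s
Step 4: T in hours = 59227.89 / 3600 = 16.452 hours

16.452


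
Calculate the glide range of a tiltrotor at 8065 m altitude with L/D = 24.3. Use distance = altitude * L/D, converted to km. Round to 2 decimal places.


Step 1: Glide distance = altitude * L/D = 8065 * 24.3 = 195979.5 m
Step 2: Convert to km: 195979.5 / 1000 = 195.98 km

195.98


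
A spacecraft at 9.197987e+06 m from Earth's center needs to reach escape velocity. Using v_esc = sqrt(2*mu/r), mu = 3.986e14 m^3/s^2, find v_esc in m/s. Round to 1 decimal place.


Step 1: 2*mu/r = 2 * 3.986e14 / 9.197987e+06 = 86671137.9349
Step 2: v_esc = sqrt(86671137.9349) = 9309.7 m/s

9309.7


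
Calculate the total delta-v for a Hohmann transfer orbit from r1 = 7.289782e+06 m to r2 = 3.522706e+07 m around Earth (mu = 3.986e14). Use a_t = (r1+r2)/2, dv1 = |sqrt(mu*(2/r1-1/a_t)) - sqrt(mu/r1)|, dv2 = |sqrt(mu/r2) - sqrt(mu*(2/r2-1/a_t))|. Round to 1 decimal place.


Step 1: Transfer semi-major axis a_t = (7.289782e+06 + 3.522706e+07) / 2 = 2.125842e+07 m
Step 2: v1 (circular at r1) = sqrt(mu/r1) = 7394.54 m/s
Step 3: v_t1 = sqrt(mu*(2/r1 - 1/a_t)) = 9518.84 m/s
Step 4: dv1 = |9518.84 - 7394.54| = 2124.3 m/s
Step 5: v2 (circular at r2) = 3363.8 m/s, v_t2 = 1969.8 m/s
Step 6: dv2 = |3363.8 - 1969.8| = 1394.0 m/s
Step 7: Total delta-v = 2124.3 + 1394.0 = 3518.3 m/s

3518.3


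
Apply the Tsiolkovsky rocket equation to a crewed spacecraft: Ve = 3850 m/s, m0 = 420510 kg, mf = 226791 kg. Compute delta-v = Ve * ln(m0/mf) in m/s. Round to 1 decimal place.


Step 1: Mass ratio m0/mf = 420510 / 226791 = 1.854174
Step 2: ln(1.854174) = 0.617439
Step 3: delta-v = 3850 * 0.617439 = 2377.1 m/s

2377.1


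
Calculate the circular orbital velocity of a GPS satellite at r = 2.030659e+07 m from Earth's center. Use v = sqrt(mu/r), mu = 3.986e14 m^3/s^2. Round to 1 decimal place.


Step 1: mu / r = 3.986e14 / 2.030659e+07 = 19629095.7763
Step 2: v = sqrt(19629095.7763) = 4430.5 m/s

4430.5


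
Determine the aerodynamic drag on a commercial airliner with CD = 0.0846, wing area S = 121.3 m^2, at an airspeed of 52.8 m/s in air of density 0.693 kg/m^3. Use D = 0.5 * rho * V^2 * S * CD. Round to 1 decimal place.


Step 1: Dynamic pressure q = 0.5 * 0.693 * 52.8^2 = 965.9866 Pa
Step 2: Drag D = q * S * CD = 965.9866 * 121.3 * 0.0846
Step 3: D = 9912.9 N

9912.9


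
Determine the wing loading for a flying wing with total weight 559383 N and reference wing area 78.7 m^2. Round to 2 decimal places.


Step 1: Wing loading = W / S = 559383 / 78.7
Step 2: Wing loading = 7107.79 N/m^2

7107.79


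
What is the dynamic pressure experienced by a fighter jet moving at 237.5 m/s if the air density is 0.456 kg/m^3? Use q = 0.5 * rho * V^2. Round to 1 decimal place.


Step 1: V^2 = 237.5^2 = 56406.25
Step 2: q = 0.5 * 0.456 * 56406.25
Step 3: q = 12860.6 Pa

12860.6


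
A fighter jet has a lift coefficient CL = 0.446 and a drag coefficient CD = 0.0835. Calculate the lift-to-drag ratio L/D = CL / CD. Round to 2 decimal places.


Step 1: L/D = CL / CD = 0.446 / 0.0835
Step 2: L/D = 5.34

5.34


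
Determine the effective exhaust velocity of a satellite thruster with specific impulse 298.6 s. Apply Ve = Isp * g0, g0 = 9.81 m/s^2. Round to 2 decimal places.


Step 1: Ve = Isp * g0 = 298.6 * 9.81
Step 2: Ve = 2929.27 m/s

2929.27


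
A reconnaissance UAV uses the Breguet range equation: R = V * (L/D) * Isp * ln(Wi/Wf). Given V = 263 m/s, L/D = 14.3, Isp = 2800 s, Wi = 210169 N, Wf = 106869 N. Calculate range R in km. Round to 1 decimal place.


Step 1: Coefficient = V * (L/D) * Isp = 263 * 14.3 * 2800 = 10530520.0 m
Step 2: Wi/Wf = 210169 / 106869 = 1.966604
Step 3: ln(1.966604) = 0.676308
Step 4: R = 10530520.0 * 0.676308 = 7121876.9 m = 7121.9 km

7121.9


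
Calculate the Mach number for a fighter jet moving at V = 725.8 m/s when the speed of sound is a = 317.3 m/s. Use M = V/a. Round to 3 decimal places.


Step 1: M = V / a = 725.8 / 317.3
Step 2: M = 2.287

2.287


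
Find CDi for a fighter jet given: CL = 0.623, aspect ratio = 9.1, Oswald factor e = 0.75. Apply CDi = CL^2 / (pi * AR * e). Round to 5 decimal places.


Step 1: CL^2 = 0.623^2 = 0.388129
Step 2: pi * AR * e = 3.14159 * 9.1 * 0.75 = 21.44137
Step 3: CDi = 0.388129 / 21.44137 = 0.01810

0.01810


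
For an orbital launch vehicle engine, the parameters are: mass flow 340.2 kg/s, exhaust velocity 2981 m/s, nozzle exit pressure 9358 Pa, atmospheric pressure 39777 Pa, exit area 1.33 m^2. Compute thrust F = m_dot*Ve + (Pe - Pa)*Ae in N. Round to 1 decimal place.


Step 1: Momentum thrust = m_dot * Ve = 340.2 * 2981 = 1014136.2 N
Step 2: Pressure thrust = (Pe - Pa) * Ae = (9358 - 39777) * 1.33 = -40457.27 N
Step 3: Total thrust F = 1014136.2 + -40457.27 = 973678.9 N

973678.9


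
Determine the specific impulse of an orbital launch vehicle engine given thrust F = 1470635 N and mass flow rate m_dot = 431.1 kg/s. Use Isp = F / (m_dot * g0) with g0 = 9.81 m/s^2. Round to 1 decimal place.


Step 1: m_dot * g0 = 431.1 * 9.81 = 4229.09
Step 2: Isp = 1470635 / 4229.09 = 347.7 s

347.7


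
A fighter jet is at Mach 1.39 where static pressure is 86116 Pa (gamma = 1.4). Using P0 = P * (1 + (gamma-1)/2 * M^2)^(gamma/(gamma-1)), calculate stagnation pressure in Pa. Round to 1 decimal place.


Step 1: (gamma-1)/2 * M^2 = 0.2 * 1.9321 = 0.38642
Step 2: 1 + 0.38642 = 1.38642
Step 3: Exponent gamma/(gamma-1) = 3.5
Step 4: P0 = 86116 * 1.38642^3.5 = 270218.9 Pa

270218.9


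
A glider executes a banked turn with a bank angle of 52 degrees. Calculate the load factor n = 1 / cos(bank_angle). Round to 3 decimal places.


Step 1: Convert 52 degrees to radians = 0.907571
Step 2: cos(52 deg) = 0.615661
Step 3: n = 1 / 0.615661 = 1.624

1.624


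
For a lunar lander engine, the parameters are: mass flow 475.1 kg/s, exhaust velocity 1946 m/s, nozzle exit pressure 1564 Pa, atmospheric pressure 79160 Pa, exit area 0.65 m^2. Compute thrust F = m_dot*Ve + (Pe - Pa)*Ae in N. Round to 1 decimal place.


Step 1: Momentum thrust = m_dot * Ve = 475.1 * 1946 = 924544.6 N
Step 2: Pressure thrust = (Pe - Pa) * Ae = (1564 - 79160) * 0.65 = -50437.40 N
Step 3: Total thrust F = 924544.6 + -50437.40 = 874107.2 N

874107.2


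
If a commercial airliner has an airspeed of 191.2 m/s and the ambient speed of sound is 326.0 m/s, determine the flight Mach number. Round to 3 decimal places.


Step 1: M = V / a = 191.2 / 326.0
Step 2: M = 0.587

0.587


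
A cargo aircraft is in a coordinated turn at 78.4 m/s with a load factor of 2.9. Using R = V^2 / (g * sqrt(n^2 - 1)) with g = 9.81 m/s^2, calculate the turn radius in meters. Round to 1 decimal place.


Step 1: V^2 = 78.4^2 = 6146.56
Step 2: n^2 - 1 = 2.9^2 - 1 = 7.41
Step 3: sqrt(7.41) = 2.722132
Step 4: R = 6146.56 / (9.81 * 2.722132) = 230.2 m

230.2


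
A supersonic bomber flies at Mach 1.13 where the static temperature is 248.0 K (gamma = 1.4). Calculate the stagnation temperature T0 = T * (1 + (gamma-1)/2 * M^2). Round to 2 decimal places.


Step 1: (gamma-1)/2 = 0.2
Step 2: M^2 = 1.2769
Step 3: 1 + 0.2 * 1.2769 = 1.25538
Step 4: T0 = 248.0 * 1.25538 = 311.33 K

311.33


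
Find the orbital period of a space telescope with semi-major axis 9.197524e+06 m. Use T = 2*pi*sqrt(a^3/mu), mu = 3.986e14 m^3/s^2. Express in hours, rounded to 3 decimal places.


Step 1: a^3 / mu = 7.780595e+20 / 3.986e14 = 1.951981e+06
Step 2: sqrt(1.951981e+06) = 1397.133 s
Step 3: T = 2*pi * 1397.133 = 8778.45 s
Step 4: T in hours = 8778.45 / 3600 = 2.438 hours

2.438


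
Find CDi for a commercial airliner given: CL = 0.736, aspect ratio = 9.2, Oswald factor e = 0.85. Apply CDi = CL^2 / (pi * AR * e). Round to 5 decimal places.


Step 1: CL^2 = 0.736^2 = 0.541696
Step 2: pi * AR * e = 3.14159 * 9.2 * 0.85 = 24.567255
Step 3: CDi = 0.541696 / 24.567255 = 0.02205

0.02205


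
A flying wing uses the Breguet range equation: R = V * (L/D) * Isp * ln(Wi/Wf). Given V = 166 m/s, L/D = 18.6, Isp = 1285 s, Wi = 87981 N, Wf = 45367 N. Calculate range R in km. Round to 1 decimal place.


Step 1: Coefficient = V * (L/D) * Isp = 166 * 18.6 * 1285 = 3967566.0 m
Step 2: Wi/Wf = 87981 / 45367 = 1.939317
Step 3: ln(1.939317) = 0.662336
Step 4: R = 3967566.0 * 0.662336 = 2627861.5 m = 2627.9 km

2627.9


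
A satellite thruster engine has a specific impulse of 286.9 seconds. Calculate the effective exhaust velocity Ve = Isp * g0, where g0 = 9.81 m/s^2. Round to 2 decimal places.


Step 1: Ve = Isp * g0 = 286.9 * 9.81
Step 2: Ve = 2814.49 m/s

2814.49


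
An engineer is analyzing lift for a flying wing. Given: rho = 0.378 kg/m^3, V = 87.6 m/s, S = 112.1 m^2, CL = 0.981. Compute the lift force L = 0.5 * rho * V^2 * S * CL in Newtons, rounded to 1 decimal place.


Step 1: Calculate dynamic pressure q = 0.5 * 0.378 * 87.6^2 = 0.5 * 0.378 * 7673.76 = 1450.3406 Pa
Step 2: Multiply by wing area and lift coefficient: L = 1450.3406 * 112.1 * 0.981
Step 3: L = 162583.1857 * 0.981 = 159494.1 N

159494.1


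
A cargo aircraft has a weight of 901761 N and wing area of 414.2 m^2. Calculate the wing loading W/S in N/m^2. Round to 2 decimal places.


Step 1: Wing loading = W / S = 901761 / 414.2
Step 2: Wing loading = 2177.11 N/m^2

2177.11


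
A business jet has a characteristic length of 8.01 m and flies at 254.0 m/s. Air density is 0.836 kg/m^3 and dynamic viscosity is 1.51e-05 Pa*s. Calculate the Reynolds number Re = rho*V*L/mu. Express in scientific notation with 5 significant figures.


Step 1: Numerator = rho * V * L = 0.836 * 254.0 * 8.01 = 1700.87544
Step 2: Re = 1700.87544 / 1.51e-05
Step 3: Re = 1.1264e+08

1.1264e+08


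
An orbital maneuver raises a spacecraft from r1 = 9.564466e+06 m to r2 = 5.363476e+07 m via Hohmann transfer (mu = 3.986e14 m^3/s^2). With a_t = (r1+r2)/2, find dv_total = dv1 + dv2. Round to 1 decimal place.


Step 1: Transfer semi-major axis a_t = (9.564466e+06 + 5.363476e+07) / 2 = 3.159961e+07 m
Step 2: v1 (circular at r1) = sqrt(mu/r1) = 6455.62 m/s
Step 3: v_t1 = sqrt(mu*(2/r1 - 1/a_t)) = 8410.48 m/s
Step 4: dv1 = |8410.48 - 6455.62| = 1954.85 m/s
Step 5: v2 (circular at r2) = 2726.12 m/s, v_t2 = 1499.81 m/s
Step 6: dv2 = |2726.12 - 1499.81| = 1226.32 m/s
Step 7: Total delta-v = 1954.85 + 1226.32 = 3181.2 m/s

3181.2


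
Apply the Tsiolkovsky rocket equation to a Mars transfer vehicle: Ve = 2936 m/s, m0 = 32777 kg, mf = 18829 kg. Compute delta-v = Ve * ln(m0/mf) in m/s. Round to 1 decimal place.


Step 1: Mass ratio m0/mf = 32777 / 18829 = 1.740772
Step 2: ln(1.740772) = 0.554329
Step 3: delta-v = 2936 * 0.554329 = 1627.5 m/s

1627.5


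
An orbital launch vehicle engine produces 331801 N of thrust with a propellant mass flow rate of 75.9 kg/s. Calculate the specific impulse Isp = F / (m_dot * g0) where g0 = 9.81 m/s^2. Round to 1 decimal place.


Step 1: m_dot * g0 = 75.9 * 9.81 = 744.58
Step 2: Isp = 331801 / 744.58 = 445.6 s

445.6


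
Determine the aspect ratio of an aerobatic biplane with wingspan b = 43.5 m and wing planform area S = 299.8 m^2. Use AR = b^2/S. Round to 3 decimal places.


Step 1: b^2 = 43.5^2 = 1892.25
Step 2: AR = 1892.25 / 299.8 = 6.312

6.312


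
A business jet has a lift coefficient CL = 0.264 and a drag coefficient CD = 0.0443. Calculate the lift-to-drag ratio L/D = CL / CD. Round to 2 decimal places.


Step 1: L/D = CL / CD = 0.264 / 0.0443
Step 2: L/D = 5.96

5.96


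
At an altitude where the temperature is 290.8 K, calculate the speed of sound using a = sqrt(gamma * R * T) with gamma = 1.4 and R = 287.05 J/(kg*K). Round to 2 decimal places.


Step 1: gamma * R * T = 1.4 * 287.05 * 290.8 = 116863.796
Step 2: a = sqrt(116863.796) = 341.85 m/s

341.85


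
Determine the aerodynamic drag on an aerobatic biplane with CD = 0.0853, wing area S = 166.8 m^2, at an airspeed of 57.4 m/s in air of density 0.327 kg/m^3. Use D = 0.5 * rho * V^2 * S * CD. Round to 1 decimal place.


Step 1: Dynamic pressure q = 0.5 * 0.327 * 57.4^2 = 538.6933 Pa
Step 2: Drag D = q * S * CD = 538.6933 * 166.8 * 0.0853
Step 3: D = 7664.5 N

7664.5


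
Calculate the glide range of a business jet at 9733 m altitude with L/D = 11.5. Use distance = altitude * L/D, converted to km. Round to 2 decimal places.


Step 1: Glide distance = altitude * L/D = 9733 * 11.5 = 111929.5 m
Step 2: Convert to km: 111929.5 / 1000 = 111.93 km

111.93


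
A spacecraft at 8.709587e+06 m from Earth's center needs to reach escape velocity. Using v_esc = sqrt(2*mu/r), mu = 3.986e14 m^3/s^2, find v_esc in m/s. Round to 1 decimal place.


Step 1: 2*mu/r = 2 * 3.986e14 / 8.709587e+06 = 91531320.6011
Step 2: v_esc = sqrt(91531320.6011) = 9567.2 m/s

9567.2


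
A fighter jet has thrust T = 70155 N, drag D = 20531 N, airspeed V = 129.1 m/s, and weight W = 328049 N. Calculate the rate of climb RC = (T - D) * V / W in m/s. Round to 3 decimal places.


Step 1: Excess thrust = T - D = 70155 - 20531 = 49624 N
Step 2: Excess power = 49624 * 129.1 = 6406458.4 W
Step 3: RC = 6406458.4 / 328049 = 19.529 m/s

19.529


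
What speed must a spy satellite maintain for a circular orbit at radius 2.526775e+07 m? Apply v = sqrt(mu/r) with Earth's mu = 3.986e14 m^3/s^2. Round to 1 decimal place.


Step 1: mu / r = 3.986e14 / 2.526775e+07 = 15775049.2228
Step 2: v = sqrt(15775049.2228) = 3971.8 m/s

3971.8


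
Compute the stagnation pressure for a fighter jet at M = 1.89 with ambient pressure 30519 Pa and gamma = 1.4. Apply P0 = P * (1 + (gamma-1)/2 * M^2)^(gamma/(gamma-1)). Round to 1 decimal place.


Step 1: (gamma-1)/2 * M^2 = 0.2 * 3.5721 = 0.71442
Step 2: 1 + 0.71442 = 1.71442
Step 3: Exponent gamma/(gamma-1) = 3.5
Step 4: P0 = 30519 * 1.71442^3.5 = 201363.4 Pa

201363.4


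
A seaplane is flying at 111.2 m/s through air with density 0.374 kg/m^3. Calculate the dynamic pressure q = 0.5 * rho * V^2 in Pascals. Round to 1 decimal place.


Step 1: V^2 = 111.2^2 = 12365.44
Step 2: q = 0.5 * 0.374 * 12365.44
Step 3: q = 2312.3 Pa

2312.3


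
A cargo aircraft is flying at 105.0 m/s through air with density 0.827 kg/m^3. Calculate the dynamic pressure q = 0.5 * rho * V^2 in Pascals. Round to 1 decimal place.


Step 1: V^2 = 105.0^2 = 11025.0
Step 2: q = 0.5 * 0.827 * 11025.0
Step 3: q = 4558.8 Pa

4558.8


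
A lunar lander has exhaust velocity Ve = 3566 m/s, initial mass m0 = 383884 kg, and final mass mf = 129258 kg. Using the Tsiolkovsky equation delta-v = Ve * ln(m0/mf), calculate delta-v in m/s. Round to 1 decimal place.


Step 1: Mass ratio m0/mf = 383884 / 129258 = 2.969905
Step 2: ln(2.969905) = 1.08853
Step 3: delta-v = 3566 * 1.08853 = 3881.7 m/s

3881.7


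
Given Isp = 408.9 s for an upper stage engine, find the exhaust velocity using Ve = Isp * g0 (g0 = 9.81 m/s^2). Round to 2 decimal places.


Step 1: Ve = Isp * g0 = 408.9 * 9.81
Step 2: Ve = 4011.31 m/s

4011.31


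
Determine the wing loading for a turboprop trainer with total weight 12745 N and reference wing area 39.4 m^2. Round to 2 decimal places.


Step 1: Wing loading = W / S = 12745 / 39.4
Step 2: Wing loading = 323.48 N/m^2

323.48


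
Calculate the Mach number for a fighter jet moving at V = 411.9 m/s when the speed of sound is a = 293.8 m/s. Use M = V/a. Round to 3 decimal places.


Step 1: M = V / a = 411.9 / 293.8
Step 2: M = 1.402

1.402


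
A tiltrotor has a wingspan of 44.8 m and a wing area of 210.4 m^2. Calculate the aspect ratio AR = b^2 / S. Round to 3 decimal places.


Step 1: b^2 = 44.8^2 = 2007.04
Step 2: AR = 2007.04 / 210.4 = 9.539

9.539


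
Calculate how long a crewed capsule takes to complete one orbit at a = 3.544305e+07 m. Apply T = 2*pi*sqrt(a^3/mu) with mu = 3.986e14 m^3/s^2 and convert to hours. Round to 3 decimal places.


Step 1: a^3 / mu = 4.452391e+22 / 3.986e14 = 1.117007e+08
Step 2: sqrt(1.117007e+08) = 10568.8561 s
Step 3: T = 2*pi * 10568.8561 = 66406.08 s
Step 4: T in hours = 66406.08 / 3600 = 18.446 hours

18.446


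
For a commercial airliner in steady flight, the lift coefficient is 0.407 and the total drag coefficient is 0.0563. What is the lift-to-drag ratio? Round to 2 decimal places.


Step 1: L/D = CL / CD = 0.407 / 0.0563
Step 2: L/D = 7.23

7.23


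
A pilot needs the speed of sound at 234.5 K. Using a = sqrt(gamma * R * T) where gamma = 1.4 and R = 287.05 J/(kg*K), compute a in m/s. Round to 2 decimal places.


Step 1: gamma * R * T = 1.4 * 287.05 * 234.5 = 94238.515
Step 2: a = sqrt(94238.515) = 306.98 m/s

306.98


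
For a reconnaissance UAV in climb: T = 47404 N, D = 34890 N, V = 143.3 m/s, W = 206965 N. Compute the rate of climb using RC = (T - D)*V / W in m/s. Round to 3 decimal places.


Step 1: Excess thrust = T - D = 47404 - 34890 = 12514 N
Step 2: Excess power = 12514 * 143.3 = 1793256.2 W
Step 3: RC = 1793256.2 / 206965 = 8.665 m/s

8.665


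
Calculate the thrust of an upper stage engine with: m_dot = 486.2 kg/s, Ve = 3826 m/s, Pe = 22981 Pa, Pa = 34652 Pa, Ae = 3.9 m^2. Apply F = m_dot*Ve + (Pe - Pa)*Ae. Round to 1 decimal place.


Step 1: Momentum thrust = m_dot * Ve = 486.2 * 3826 = 1860201.2 N
Step 2: Pressure thrust = (Pe - Pa) * Ae = (22981 - 34652) * 3.9 = -45516.9 N
Step 3: Total thrust F = 1860201.2 + -45516.9 = 1814684.3 N

1814684.3


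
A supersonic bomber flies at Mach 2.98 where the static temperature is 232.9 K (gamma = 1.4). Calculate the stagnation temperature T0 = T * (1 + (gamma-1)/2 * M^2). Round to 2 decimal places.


Step 1: (gamma-1)/2 = 0.2
Step 2: M^2 = 8.8804
Step 3: 1 + 0.2 * 8.8804 = 2.77608
Step 4: T0 = 232.9 * 2.77608 = 646.55 K

646.55


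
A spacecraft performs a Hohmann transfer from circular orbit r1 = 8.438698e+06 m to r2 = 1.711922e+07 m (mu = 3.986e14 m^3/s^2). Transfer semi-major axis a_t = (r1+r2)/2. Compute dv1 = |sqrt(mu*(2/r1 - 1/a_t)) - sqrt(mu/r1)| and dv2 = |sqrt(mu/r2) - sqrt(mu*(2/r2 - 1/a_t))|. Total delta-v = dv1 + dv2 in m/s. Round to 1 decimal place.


Step 1: Transfer semi-major axis a_t = (8.438698e+06 + 1.711922e+07) / 2 = 1.277896e+07 m
Step 2: v1 (circular at r1) = sqrt(mu/r1) = 6872.76 m/s
Step 3: v_t1 = sqrt(mu*(2/r1 - 1/a_t)) = 7954.73 m/s
Step 4: dv1 = |7954.73 - 6872.76| = 1081.97 m/s
Step 5: v2 (circular at r2) = 4825.33 m/s, v_t2 = 3921.18 m/s
Step 6: dv2 = |4825.33 - 3921.18| = 904.15 m/s
Step 7: Total delta-v = 1081.97 + 904.15 = 1986.1 m/s

1986.1


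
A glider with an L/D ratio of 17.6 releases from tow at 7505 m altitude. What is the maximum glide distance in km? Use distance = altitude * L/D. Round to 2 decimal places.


Step 1: Glide distance = altitude * L/D = 7505 * 17.6 = 132088.0 m
Step 2: Convert to km: 132088.0 / 1000 = 132.09 km

132.09


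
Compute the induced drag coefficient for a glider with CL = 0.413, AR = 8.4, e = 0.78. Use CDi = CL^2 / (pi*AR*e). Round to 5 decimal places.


Step 1: CL^2 = 0.413^2 = 0.170569
Step 2: pi * AR * e = 3.14159 * 8.4 * 0.78 = 20.583715
Step 3: CDi = 0.170569 / 20.583715 = 0.00829

0.00829


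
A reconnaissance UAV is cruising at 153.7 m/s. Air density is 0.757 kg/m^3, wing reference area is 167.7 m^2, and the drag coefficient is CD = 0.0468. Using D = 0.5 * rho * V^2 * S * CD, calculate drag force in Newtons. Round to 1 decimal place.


Step 1: Dynamic pressure q = 0.5 * 0.757 * 153.7^2 = 8941.5667 Pa
Step 2: Drag D = q * S * CD = 8941.5667 * 167.7 * 0.0468
Step 3: D = 70176.6 N

70176.6


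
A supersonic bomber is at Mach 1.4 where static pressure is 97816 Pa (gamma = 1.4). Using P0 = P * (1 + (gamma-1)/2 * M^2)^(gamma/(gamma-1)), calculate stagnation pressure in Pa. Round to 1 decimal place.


Step 1: (gamma-1)/2 * M^2 = 0.2 * 1.96 = 0.392
Step 2: 1 + 0.392 = 1.392
Step 3: Exponent gamma/(gamma-1) = 3.5
Step 4: P0 = 97816 * 1.392^3.5 = 311277.1 Pa

311277.1


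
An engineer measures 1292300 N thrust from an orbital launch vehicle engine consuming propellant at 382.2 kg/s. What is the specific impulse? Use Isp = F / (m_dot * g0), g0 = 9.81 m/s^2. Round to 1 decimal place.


Step 1: m_dot * g0 = 382.2 * 9.81 = 3749.38
Step 2: Isp = 1292300 / 3749.38 = 344.7 s

344.7


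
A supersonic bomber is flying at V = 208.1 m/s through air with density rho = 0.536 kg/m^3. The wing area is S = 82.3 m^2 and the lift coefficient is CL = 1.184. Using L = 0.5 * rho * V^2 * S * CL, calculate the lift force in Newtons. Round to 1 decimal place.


Step 1: Calculate dynamic pressure q = 0.5 * 0.536 * 208.1^2 = 0.5 * 0.536 * 43305.61 = 11605.9035 Pa
Step 2: Multiply by wing area and lift coefficient: L = 11605.9035 * 82.3 * 1.184
Step 3: L = 955165.8564 * 1.184 = 1130916.4 N

1130916.4


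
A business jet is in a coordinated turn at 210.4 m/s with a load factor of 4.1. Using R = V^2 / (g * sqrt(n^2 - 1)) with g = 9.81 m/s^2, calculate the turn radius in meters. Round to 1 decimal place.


Step 1: V^2 = 210.4^2 = 44268.16
Step 2: n^2 - 1 = 4.1^2 - 1 = 15.81
Step 3: sqrt(15.81) = 3.976179
Step 4: R = 44268.16 / (9.81 * 3.976179) = 1134.9 m

1134.9


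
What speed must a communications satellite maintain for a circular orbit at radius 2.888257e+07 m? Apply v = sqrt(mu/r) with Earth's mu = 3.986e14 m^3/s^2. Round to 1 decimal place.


Step 1: mu / r = 3.986e14 / 2.888257e+07 = 13800710.9478
Step 2: v = sqrt(13800710.9478) = 3714.9 m/s

3714.9


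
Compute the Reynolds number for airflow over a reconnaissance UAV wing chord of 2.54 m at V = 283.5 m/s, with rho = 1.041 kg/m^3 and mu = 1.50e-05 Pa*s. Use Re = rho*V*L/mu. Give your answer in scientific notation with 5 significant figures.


Step 1: Numerator = rho * V * L = 1.041 * 283.5 * 2.54 = 749.61369
Step 2: Re = 749.61369 / 1.50e-05
Step 3: Re = 4.9974e+07

4.9974e+07


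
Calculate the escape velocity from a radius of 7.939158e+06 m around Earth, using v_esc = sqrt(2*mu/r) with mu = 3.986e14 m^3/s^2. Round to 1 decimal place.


Step 1: 2*mu/r = 2 * 3.986e14 / 7.939158e+06 = 100413671.0719
Step 2: v_esc = sqrt(100413671.0719) = 10020.7 m/s

10020.7


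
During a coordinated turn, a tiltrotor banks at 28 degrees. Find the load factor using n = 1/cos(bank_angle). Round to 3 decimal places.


Step 1: Convert 28 degrees to radians = 0.488692
Step 2: cos(28 deg) = 0.882948
Step 3: n = 1 / 0.882948 = 1.133

1.133


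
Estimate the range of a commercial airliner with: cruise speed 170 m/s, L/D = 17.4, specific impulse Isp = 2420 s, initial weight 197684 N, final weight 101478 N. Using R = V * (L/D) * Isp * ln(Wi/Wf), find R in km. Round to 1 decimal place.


Step 1: Coefficient = V * (L/D) * Isp = 170 * 17.4 * 2420 = 7158360.0 m
Step 2: Wi/Wf = 197684 / 101478 = 1.948048
Step 3: ln(1.948048) = 0.666828
Step 4: R = 7158360.0 * 0.666828 = 4773393.2 m = 4773.4 km

4773.4


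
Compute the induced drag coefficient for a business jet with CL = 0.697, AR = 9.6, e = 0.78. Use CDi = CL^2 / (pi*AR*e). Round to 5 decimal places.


Step 1: CL^2 = 0.697^2 = 0.485809
Step 2: pi * AR * e = 3.14159 * 9.6 * 0.78 = 23.524246
Step 3: CDi = 0.485809 / 23.524246 = 0.02065

0.02065


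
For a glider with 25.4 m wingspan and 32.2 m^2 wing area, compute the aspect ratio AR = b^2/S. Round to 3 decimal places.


Step 1: b^2 = 25.4^2 = 645.16
Step 2: AR = 645.16 / 32.2 = 20.036

20.036


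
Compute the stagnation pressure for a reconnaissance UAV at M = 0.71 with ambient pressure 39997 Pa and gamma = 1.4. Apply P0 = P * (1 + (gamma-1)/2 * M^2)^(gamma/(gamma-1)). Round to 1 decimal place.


Step 1: (gamma-1)/2 * M^2 = 0.2 * 0.5041 = 0.10082
Step 2: 1 + 0.10082 = 1.10082
Step 3: Exponent gamma/(gamma-1) = 3.5
Step 4: P0 = 39997 * 1.10082^3.5 = 55980.2 Pa

55980.2


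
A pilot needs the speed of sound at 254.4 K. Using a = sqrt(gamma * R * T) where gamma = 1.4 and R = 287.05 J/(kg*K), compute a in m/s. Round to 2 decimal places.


Step 1: gamma * R * T = 1.4 * 287.05 * 254.4 = 102235.728
Step 2: a = sqrt(102235.728) = 319.74 m/s

319.74


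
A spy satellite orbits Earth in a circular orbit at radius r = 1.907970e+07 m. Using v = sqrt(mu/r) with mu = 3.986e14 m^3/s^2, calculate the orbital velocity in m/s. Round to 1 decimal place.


Step 1: mu / r = 3.986e14 / 1.907970e+07 = 20891313.8047
Step 2: v = sqrt(20891313.8047) = 4570.7 m/s

4570.7


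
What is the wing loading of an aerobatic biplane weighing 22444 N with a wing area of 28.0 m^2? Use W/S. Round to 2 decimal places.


Step 1: Wing loading = W / S = 22444 / 28.0
Step 2: Wing loading = 801.57 N/m^2

801.57


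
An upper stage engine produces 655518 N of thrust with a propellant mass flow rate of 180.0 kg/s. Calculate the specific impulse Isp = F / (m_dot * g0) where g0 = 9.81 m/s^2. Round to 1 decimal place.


Step 1: m_dot * g0 = 180.0 * 9.81 = 1765.8
Step 2: Isp = 655518 / 1765.8 = 371.2 s

371.2


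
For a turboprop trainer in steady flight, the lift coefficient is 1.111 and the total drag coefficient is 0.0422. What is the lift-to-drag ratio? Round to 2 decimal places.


Step 1: L/D = CL / CD = 1.111 / 0.0422
Step 2: L/D = 26.33

26.33


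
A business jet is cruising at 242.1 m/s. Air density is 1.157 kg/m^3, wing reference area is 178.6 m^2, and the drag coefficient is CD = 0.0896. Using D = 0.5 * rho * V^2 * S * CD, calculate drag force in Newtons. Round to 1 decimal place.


Step 1: Dynamic pressure q = 0.5 * 1.157 * 242.1^2 = 33907.2792 Pa
Step 2: Drag D = q * S * CD = 33907.2792 * 178.6 * 0.0896
Step 3: D = 542603.3 N

542603.3


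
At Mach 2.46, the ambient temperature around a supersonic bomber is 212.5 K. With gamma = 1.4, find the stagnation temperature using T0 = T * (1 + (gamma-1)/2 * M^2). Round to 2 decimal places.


Step 1: (gamma-1)/2 = 0.2
Step 2: M^2 = 6.0516
Step 3: 1 + 0.2 * 6.0516 = 2.21032
Step 4: T0 = 212.5 * 2.21032 = 469.69 K

469.69


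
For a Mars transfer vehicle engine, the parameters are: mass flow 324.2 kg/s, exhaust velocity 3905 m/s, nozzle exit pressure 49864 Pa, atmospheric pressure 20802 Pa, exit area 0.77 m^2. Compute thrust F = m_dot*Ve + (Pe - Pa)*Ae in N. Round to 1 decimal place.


Step 1: Momentum thrust = m_dot * Ve = 324.2 * 3905 = 1266001.0 N
Step 2: Pressure thrust = (Pe - Pa) * Ae = (49864 - 20802) * 0.77 = 22377.74 N
Step 3: Total thrust F = 1266001.0 + 22377.74 = 1288378.7 N

1288378.7


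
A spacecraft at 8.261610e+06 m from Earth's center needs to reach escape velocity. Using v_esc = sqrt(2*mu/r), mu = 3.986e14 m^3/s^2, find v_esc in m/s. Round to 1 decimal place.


Step 1: 2*mu/r = 2 * 3.986e14 / 8.261610e+06 = 96494508.9395
Step 2: v_esc = sqrt(96494508.9395) = 9823.2 m/s

9823.2


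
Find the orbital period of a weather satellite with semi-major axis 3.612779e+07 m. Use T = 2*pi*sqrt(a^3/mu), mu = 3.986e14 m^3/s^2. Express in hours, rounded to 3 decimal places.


Step 1: a^3 / mu = 4.715461e+22 / 3.986e14 = 1.183006e+08
Step 2: sqrt(1.183006e+08) = 10876.6072 s
Step 3: T = 2*pi * 10876.6072 = 68339.74 s
Step 4: T in hours = 68339.74 / 3600 = 18.983 hours

18.983


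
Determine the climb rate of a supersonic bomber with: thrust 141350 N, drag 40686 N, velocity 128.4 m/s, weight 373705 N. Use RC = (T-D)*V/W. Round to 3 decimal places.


Step 1: Excess thrust = T - D = 141350 - 40686 = 100664 N
Step 2: Excess power = 100664 * 128.4 = 12925257.6 W
Step 3: RC = 12925257.6 / 373705 = 34.587 m/s

34.587


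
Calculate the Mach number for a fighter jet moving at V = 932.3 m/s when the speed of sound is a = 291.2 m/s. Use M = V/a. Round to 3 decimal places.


Step 1: M = V / a = 932.3 / 291.2
Step 2: M = 3.202

3.202


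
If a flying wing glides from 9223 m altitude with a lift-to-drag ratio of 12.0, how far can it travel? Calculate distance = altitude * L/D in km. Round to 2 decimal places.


Step 1: Glide distance = altitude * L/D = 9223 * 12.0 = 110676.0 m
Step 2: Convert to km: 110676.0 / 1000 = 110.68 km

110.68


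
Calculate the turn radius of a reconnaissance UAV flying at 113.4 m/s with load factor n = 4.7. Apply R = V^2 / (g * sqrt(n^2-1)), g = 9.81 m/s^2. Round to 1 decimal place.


Step 1: V^2 = 113.4^2 = 12859.56
Step 2: n^2 - 1 = 4.7^2 - 1 = 21.09
Step 3: sqrt(21.09) = 4.592385
Step 4: R = 12859.56 / (9.81 * 4.592385) = 285.4 m

285.4


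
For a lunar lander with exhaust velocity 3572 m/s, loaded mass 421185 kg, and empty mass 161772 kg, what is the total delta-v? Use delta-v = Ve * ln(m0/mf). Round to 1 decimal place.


Step 1: Mass ratio m0/mf = 421185 / 161772 = 2.603572
Step 2: ln(2.603572) = 0.956884
Step 3: delta-v = 3572 * 0.956884 = 3418.0 m/s

3418.0


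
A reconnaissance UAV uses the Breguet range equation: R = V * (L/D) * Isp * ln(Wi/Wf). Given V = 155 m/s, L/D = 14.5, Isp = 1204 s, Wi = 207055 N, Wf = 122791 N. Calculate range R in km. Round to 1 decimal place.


Step 1: Coefficient = V * (L/D) * Isp = 155 * 14.5 * 1204 = 2705990.0 m
Step 2: Wi/Wf = 207055 / 122791 = 1.686239
Step 3: ln(1.686239) = 0.522501
Step 4: R = 2705990.0 * 0.522501 = 1413881.8 m = 1413.9 km

1413.9


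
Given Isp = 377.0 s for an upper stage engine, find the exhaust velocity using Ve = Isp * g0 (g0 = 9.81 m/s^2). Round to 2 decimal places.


Step 1: Ve = Isp * g0 = 377.0 * 9.81
Step 2: Ve = 3698.37 m/s

3698.37


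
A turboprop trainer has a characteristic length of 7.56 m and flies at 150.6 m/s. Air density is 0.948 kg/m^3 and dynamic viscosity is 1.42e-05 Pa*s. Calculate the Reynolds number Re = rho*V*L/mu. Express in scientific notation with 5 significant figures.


Step 1: Numerator = rho * V * L = 0.948 * 150.6 * 7.56 = 1079.332128
Step 2: Re = 1079.332128 / 1.42e-05
Step 3: Re = 7.6009e+07

7.6009e+07


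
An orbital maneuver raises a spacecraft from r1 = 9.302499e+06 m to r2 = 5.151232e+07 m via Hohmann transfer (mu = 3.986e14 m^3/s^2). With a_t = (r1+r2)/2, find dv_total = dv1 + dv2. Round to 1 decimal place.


Step 1: Transfer semi-major axis a_t = (9.302499e+06 + 5.151232e+07) / 2 = 3.040741e+07 m
Step 2: v1 (circular at r1) = sqrt(mu/r1) = 6545.89 m/s
Step 3: v_t1 = sqrt(mu*(2/r1 - 1/a_t)) = 8519.9 m/s
Step 4: dv1 = |8519.9 - 6545.89| = 1974.01 m/s
Step 5: v2 (circular at r2) = 2781.72 m/s, v_t2 = 1538.59 m/s
Step 6: dv2 = |2781.72 - 1538.59| = 1243.13 m/s
Step 7: Total delta-v = 1974.01 + 1243.13 = 3217.1 m/s

3217.1


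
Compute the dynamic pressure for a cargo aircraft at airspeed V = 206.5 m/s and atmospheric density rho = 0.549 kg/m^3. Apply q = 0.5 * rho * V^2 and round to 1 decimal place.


Step 1: V^2 = 206.5^2 = 42642.25
Step 2: q = 0.5 * 0.549 * 42642.25
Step 3: q = 11705.3 Pa

11705.3


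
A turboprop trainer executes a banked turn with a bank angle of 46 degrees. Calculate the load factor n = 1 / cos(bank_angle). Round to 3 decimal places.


Step 1: Convert 46 degrees to radians = 0.802851
Step 2: cos(46 deg) = 0.694658
Step 3: n = 1 / 0.694658 = 1.440

1.440


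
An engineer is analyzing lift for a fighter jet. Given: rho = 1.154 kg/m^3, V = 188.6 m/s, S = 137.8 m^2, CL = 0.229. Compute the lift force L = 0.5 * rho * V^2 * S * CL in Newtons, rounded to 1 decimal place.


Step 1: Calculate dynamic pressure q = 0.5 * 1.154 * 188.6^2 = 0.5 * 1.154 * 35569.96 = 20523.8669 Pa
Step 2: Multiply by wing area and lift coefficient: L = 20523.8669 * 137.8 * 0.229
Step 3: L = 2828188.8616 * 0.229 = 647655.2 N

647655.2


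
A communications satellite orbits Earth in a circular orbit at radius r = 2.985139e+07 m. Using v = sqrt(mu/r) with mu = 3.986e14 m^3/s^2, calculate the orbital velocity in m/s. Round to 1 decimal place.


Step 1: mu / r = 3.986e14 / 2.985139e+07 = 13352812.0466
Step 2: v = sqrt(13352812.0466) = 3654.1 m/s

3654.1


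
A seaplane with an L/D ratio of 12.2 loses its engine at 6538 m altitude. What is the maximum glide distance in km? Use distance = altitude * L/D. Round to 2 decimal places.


Step 1: Glide distance = altitude * L/D = 6538 * 12.2 = 79763.6 m
Step 2: Convert to km: 79763.6 / 1000 = 79.76 km

79.76


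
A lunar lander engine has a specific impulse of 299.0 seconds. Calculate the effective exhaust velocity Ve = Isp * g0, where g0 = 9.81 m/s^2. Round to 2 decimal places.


Step 1: Ve = Isp * g0 = 299.0 * 9.81
Step 2: Ve = 2933.19 m/s

2933.19


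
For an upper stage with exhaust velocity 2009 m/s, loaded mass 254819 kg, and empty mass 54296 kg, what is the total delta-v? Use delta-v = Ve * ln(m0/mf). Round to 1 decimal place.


Step 1: Mass ratio m0/mf = 254819 / 54296 = 4.693145
Step 2: ln(4.693145) = 1.546103
Step 3: delta-v = 2009 * 1.546103 = 3106.1 m/s

3106.1


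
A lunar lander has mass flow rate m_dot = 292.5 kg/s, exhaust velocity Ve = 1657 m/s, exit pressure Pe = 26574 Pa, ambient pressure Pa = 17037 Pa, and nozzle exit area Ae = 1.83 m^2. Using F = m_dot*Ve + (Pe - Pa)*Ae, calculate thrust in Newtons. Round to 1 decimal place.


Step 1: Momentum thrust = m_dot * Ve = 292.5 * 1657 = 484672.5 N
Step 2: Pressure thrust = (Pe - Pa) * Ae = (26574 - 17037) * 1.83 = 17452.71 N
Step 3: Total thrust F = 484672.5 + 17452.71 = 502125.2 N

502125.2


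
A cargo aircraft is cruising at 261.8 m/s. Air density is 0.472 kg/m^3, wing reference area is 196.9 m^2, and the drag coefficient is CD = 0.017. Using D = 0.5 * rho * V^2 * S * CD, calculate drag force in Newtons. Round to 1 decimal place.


Step 1: Dynamic pressure q = 0.5 * 0.472 * 261.8^2 = 16175.2606 Pa
Step 2: Drag D = q * S * CD = 16175.2606 * 196.9 * 0.017
Step 3: D = 54143.4 N

54143.4


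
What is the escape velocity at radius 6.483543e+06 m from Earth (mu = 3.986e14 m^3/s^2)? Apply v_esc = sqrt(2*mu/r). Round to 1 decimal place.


Step 1: 2*mu/r = 2 * 3.986e14 / 6.483543e+06 = 122957463.2265
Step 2: v_esc = sqrt(122957463.2265) = 11088.6 m/s

11088.6


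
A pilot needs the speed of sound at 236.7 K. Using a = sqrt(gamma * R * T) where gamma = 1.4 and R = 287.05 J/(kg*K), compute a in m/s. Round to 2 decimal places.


Step 1: gamma * R * T = 1.4 * 287.05 * 236.7 = 95122.629
Step 2: a = sqrt(95122.629) = 308.42 m/s

308.42


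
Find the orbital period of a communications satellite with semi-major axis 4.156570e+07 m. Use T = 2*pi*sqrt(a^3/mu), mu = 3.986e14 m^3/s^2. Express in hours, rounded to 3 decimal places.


Step 1: a^3 / mu = 7.181337e+22 / 3.986e14 = 1.801640e+08
Step 2: sqrt(1.801640e+08) = 13422.5182 s
Step 3: T = 2*pi * 13422.5182 = 84336.17 s
Step 4: T in hours = 84336.17 / 3600 = 23.427 hours

23.427


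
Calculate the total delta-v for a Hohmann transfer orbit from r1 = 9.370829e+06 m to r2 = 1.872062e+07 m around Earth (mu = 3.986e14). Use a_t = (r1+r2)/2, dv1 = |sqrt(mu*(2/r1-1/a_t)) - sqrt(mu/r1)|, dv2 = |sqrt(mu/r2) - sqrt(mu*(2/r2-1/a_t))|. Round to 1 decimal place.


Step 1: Transfer semi-major axis a_t = (9.370829e+06 + 1.872062e+07) / 2 = 1.404572e+07 m
Step 2: v1 (circular at r1) = sqrt(mu/r1) = 6521.98 m/s
Step 3: v_t1 = sqrt(mu*(2/r1 - 1/a_t)) = 7529.53 m/s
Step 4: dv1 = |7529.53 - 6521.98| = 1007.54 m/s
Step 5: v2 (circular at r2) = 4614.33 m/s, v_t2 = 3768.99 m/s
Step 6: dv2 = |4614.33 - 3768.99| = 845.33 m/s
Step 7: Total delta-v = 1007.54 + 845.33 = 1852.9 m/s

1852.9


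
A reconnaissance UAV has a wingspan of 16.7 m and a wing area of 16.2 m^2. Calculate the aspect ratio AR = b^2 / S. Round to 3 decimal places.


Step 1: b^2 = 16.7^2 = 278.89
Step 2: AR = 278.89 / 16.2 = 17.215

17.215


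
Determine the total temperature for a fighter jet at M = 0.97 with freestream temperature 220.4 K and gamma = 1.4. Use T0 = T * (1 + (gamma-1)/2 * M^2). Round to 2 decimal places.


Step 1: (gamma-1)/2 = 0.2
Step 2: M^2 = 0.9409
Step 3: 1 + 0.2 * 0.9409 = 1.18818
Step 4: T0 = 220.4 * 1.18818 = 261.87 K

261.87


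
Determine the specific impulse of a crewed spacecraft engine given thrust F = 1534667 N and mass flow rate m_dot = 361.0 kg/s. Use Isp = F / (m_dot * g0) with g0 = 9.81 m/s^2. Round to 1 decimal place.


Step 1: m_dot * g0 = 361.0 * 9.81 = 3541.41
Step 2: Isp = 1534667 / 3541.41 = 433.3 s

433.3


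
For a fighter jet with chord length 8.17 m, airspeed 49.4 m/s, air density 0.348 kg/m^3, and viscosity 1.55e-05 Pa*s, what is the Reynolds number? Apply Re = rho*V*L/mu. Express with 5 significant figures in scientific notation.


Step 1: Numerator = rho * V * L = 0.348 * 49.4 * 8.17 = 140.452104
Step 2: Re = 140.452104 / 1.55e-05
Step 3: Re = 9.0614e+06

9.0614e+06


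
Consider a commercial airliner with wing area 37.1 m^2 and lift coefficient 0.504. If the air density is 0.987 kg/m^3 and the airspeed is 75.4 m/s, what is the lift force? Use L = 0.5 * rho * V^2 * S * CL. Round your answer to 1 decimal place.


Step 1: Calculate dynamic pressure q = 0.5 * 0.987 * 75.4^2 = 0.5 * 0.987 * 5685.16 = 2805.6265 Pa
Step 2: Multiply by wing area and lift coefficient: L = 2805.6265 * 37.1 * 0.504
Step 3: L = 104088.7417 * 0.504 = 52460.7 N

52460.7


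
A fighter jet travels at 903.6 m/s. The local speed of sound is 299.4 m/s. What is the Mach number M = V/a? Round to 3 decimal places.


Step 1: M = V / a = 903.6 / 299.4
Step 2: M = 3.018

3.018


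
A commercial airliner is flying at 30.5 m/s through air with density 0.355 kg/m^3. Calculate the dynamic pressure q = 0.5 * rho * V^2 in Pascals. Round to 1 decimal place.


Step 1: V^2 = 30.5^2 = 930.25
Step 2: q = 0.5 * 0.355 * 930.25
Step 3: q = 165.1 Pa

165.1


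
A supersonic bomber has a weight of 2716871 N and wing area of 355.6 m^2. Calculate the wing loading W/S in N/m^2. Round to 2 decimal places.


Step 1: Wing loading = W / S = 2716871 / 355.6
Step 2: Wing loading = 7640.24 N/m^2

7640.24


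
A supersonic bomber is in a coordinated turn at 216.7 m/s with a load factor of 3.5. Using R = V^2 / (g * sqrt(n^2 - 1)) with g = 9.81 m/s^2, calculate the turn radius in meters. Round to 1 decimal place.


Step 1: V^2 = 216.7^2 = 46958.89
Step 2: n^2 - 1 = 3.5^2 - 1 = 11.25
Step 3: sqrt(11.25) = 3.354102
Step 4: R = 46958.89 / (9.81 * 3.354102) = 1427.2 m

1427.2
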